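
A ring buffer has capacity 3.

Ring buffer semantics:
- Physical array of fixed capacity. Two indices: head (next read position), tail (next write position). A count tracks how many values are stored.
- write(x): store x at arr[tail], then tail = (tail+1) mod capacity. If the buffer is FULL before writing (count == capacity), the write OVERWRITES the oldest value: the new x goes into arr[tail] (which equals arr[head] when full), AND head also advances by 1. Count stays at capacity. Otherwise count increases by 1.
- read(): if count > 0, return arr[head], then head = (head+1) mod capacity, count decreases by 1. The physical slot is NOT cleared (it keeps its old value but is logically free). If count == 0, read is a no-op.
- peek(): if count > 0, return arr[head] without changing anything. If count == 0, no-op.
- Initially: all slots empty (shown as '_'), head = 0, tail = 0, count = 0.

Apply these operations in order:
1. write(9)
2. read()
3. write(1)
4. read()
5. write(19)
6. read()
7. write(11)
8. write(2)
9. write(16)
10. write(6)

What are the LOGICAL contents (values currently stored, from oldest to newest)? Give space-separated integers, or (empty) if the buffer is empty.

After op 1 (write(9)): arr=[9 _ _] head=0 tail=1 count=1
After op 2 (read()): arr=[9 _ _] head=1 tail=1 count=0
After op 3 (write(1)): arr=[9 1 _] head=1 tail=2 count=1
After op 4 (read()): arr=[9 1 _] head=2 tail=2 count=0
After op 5 (write(19)): arr=[9 1 19] head=2 tail=0 count=1
After op 6 (read()): arr=[9 1 19] head=0 tail=0 count=0
After op 7 (write(11)): arr=[11 1 19] head=0 tail=1 count=1
After op 8 (write(2)): arr=[11 2 19] head=0 tail=2 count=2
After op 9 (write(16)): arr=[11 2 16] head=0 tail=0 count=3
After op 10 (write(6)): arr=[6 2 16] head=1 tail=1 count=3

Answer: 2 16 6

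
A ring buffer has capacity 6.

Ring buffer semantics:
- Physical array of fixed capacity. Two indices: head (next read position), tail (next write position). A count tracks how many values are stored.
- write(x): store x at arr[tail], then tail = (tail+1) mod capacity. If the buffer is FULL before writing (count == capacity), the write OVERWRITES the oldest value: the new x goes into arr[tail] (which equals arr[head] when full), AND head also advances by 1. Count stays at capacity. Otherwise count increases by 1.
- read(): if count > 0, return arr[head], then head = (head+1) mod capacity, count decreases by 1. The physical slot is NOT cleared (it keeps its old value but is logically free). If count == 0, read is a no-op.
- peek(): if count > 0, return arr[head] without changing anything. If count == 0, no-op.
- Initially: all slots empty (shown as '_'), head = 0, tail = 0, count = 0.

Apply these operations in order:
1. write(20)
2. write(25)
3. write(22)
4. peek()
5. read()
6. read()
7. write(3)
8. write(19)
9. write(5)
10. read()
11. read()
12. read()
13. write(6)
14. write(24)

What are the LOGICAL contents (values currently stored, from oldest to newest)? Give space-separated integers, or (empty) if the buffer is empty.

After op 1 (write(20)): arr=[20 _ _ _ _ _] head=0 tail=1 count=1
After op 2 (write(25)): arr=[20 25 _ _ _ _] head=0 tail=2 count=2
After op 3 (write(22)): arr=[20 25 22 _ _ _] head=0 tail=3 count=3
After op 4 (peek()): arr=[20 25 22 _ _ _] head=0 tail=3 count=3
After op 5 (read()): arr=[20 25 22 _ _ _] head=1 tail=3 count=2
After op 6 (read()): arr=[20 25 22 _ _ _] head=2 tail=3 count=1
After op 7 (write(3)): arr=[20 25 22 3 _ _] head=2 tail=4 count=2
After op 8 (write(19)): arr=[20 25 22 3 19 _] head=2 tail=5 count=3
After op 9 (write(5)): arr=[20 25 22 3 19 5] head=2 tail=0 count=4
After op 10 (read()): arr=[20 25 22 3 19 5] head=3 tail=0 count=3
After op 11 (read()): arr=[20 25 22 3 19 5] head=4 tail=0 count=2
After op 12 (read()): arr=[20 25 22 3 19 5] head=5 tail=0 count=1
After op 13 (write(6)): arr=[6 25 22 3 19 5] head=5 tail=1 count=2
After op 14 (write(24)): arr=[6 24 22 3 19 5] head=5 tail=2 count=3

Answer: 5 6 24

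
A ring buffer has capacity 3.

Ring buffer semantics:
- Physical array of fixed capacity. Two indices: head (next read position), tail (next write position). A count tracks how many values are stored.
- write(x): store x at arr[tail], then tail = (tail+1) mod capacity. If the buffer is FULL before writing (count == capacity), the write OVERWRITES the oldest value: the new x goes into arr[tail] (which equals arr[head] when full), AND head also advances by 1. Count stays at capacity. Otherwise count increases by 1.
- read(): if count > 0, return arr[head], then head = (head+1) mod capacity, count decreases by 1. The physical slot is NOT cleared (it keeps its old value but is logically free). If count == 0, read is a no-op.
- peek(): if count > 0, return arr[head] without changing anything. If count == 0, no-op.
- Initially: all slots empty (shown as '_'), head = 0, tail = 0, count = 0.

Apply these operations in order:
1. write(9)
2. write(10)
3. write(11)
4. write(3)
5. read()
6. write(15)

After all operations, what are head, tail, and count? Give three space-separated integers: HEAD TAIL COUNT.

After op 1 (write(9)): arr=[9 _ _] head=0 tail=1 count=1
After op 2 (write(10)): arr=[9 10 _] head=0 tail=2 count=2
After op 3 (write(11)): arr=[9 10 11] head=0 tail=0 count=3
After op 4 (write(3)): arr=[3 10 11] head=1 tail=1 count=3
After op 5 (read()): arr=[3 10 11] head=2 tail=1 count=2
After op 6 (write(15)): arr=[3 15 11] head=2 tail=2 count=3

Answer: 2 2 3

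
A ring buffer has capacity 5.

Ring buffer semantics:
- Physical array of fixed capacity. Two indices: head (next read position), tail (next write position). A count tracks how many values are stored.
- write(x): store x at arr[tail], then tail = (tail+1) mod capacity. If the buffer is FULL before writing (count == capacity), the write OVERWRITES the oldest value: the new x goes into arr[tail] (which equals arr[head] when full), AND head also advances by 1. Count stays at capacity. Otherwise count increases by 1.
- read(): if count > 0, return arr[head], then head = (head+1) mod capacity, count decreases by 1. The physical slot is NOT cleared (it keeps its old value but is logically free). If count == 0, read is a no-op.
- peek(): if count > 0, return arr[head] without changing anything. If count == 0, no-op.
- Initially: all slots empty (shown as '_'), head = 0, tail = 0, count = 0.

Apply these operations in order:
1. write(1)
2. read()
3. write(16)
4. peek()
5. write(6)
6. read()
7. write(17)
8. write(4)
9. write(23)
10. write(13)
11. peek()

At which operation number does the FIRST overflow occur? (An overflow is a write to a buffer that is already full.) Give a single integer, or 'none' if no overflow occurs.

Answer: none

Derivation:
After op 1 (write(1)): arr=[1 _ _ _ _] head=0 tail=1 count=1
After op 2 (read()): arr=[1 _ _ _ _] head=1 tail=1 count=0
After op 3 (write(16)): arr=[1 16 _ _ _] head=1 tail=2 count=1
After op 4 (peek()): arr=[1 16 _ _ _] head=1 tail=2 count=1
After op 5 (write(6)): arr=[1 16 6 _ _] head=1 tail=3 count=2
After op 6 (read()): arr=[1 16 6 _ _] head=2 tail=3 count=1
After op 7 (write(17)): arr=[1 16 6 17 _] head=2 tail=4 count=2
After op 8 (write(4)): arr=[1 16 6 17 4] head=2 tail=0 count=3
After op 9 (write(23)): arr=[23 16 6 17 4] head=2 tail=1 count=4
After op 10 (write(13)): arr=[23 13 6 17 4] head=2 tail=2 count=5
After op 11 (peek()): arr=[23 13 6 17 4] head=2 tail=2 count=5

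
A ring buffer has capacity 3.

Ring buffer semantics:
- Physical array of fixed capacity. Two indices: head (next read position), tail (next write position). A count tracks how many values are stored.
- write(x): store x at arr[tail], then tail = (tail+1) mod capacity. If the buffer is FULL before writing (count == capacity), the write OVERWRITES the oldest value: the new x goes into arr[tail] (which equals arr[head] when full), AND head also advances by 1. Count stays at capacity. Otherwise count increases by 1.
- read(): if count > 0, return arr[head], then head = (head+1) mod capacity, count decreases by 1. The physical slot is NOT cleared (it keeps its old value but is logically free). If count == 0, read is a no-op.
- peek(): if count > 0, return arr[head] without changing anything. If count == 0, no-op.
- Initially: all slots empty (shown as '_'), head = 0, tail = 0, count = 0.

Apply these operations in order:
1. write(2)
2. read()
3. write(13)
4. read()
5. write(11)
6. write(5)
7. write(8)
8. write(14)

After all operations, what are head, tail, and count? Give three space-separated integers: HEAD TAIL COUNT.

After op 1 (write(2)): arr=[2 _ _] head=0 tail=1 count=1
After op 2 (read()): arr=[2 _ _] head=1 tail=1 count=0
After op 3 (write(13)): arr=[2 13 _] head=1 tail=2 count=1
After op 4 (read()): arr=[2 13 _] head=2 tail=2 count=0
After op 5 (write(11)): arr=[2 13 11] head=2 tail=0 count=1
After op 6 (write(5)): arr=[5 13 11] head=2 tail=1 count=2
After op 7 (write(8)): arr=[5 8 11] head=2 tail=2 count=3
After op 8 (write(14)): arr=[5 8 14] head=0 tail=0 count=3

Answer: 0 0 3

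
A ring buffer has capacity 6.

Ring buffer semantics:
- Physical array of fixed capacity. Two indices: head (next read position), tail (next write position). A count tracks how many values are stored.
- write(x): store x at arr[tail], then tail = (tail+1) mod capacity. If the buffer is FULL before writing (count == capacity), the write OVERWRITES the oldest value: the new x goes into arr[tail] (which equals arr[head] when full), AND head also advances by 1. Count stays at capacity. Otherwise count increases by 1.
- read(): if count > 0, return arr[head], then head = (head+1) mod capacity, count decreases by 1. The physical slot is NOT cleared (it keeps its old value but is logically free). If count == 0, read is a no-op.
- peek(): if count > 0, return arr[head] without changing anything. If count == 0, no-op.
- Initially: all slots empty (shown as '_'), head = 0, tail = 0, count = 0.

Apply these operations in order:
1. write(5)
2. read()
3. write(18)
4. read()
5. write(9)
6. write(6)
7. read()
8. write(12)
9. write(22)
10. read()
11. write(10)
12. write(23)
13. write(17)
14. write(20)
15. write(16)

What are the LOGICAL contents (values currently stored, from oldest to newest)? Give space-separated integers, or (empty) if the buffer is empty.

After op 1 (write(5)): arr=[5 _ _ _ _ _] head=0 tail=1 count=1
After op 2 (read()): arr=[5 _ _ _ _ _] head=1 tail=1 count=0
After op 3 (write(18)): arr=[5 18 _ _ _ _] head=1 tail=2 count=1
After op 4 (read()): arr=[5 18 _ _ _ _] head=2 tail=2 count=0
After op 5 (write(9)): arr=[5 18 9 _ _ _] head=2 tail=3 count=1
After op 6 (write(6)): arr=[5 18 9 6 _ _] head=2 tail=4 count=2
After op 7 (read()): arr=[5 18 9 6 _ _] head=3 tail=4 count=1
After op 8 (write(12)): arr=[5 18 9 6 12 _] head=3 tail=5 count=2
After op 9 (write(22)): arr=[5 18 9 6 12 22] head=3 tail=0 count=3
After op 10 (read()): arr=[5 18 9 6 12 22] head=4 tail=0 count=2
After op 11 (write(10)): arr=[10 18 9 6 12 22] head=4 tail=1 count=3
After op 12 (write(23)): arr=[10 23 9 6 12 22] head=4 tail=2 count=4
After op 13 (write(17)): arr=[10 23 17 6 12 22] head=4 tail=3 count=5
After op 14 (write(20)): arr=[10 23 17 20 12 22] head=4 tail=4 count=6
After op 15 (write(16)): arr=[10 23 17 20 16 22] head=5 tail=5 count=6

Answer: 22 10 23 17 20 16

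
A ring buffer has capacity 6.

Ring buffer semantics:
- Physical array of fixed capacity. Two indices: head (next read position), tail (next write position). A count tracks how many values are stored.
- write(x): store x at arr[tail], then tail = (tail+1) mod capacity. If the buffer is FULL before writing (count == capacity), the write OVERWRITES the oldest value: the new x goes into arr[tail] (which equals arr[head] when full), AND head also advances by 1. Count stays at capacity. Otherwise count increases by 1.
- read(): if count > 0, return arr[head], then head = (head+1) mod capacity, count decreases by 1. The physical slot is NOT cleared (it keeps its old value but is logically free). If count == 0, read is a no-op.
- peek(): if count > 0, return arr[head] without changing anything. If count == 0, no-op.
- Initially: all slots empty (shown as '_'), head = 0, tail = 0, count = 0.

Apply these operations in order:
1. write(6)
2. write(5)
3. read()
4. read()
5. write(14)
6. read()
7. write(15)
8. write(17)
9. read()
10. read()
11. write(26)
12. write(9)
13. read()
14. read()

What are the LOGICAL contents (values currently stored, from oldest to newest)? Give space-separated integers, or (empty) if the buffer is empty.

After op 1 (write(6)): arr=[6 _ _ _ _ _] head=0 tail=1 count=1
After op 2 (write(5)): arr=[6 5 _ _ _ _] head=0 tail=2 count=2
After op 3 (read()): arr=[6 5 _ _ _ _] head=1 tail=2 count=1
After op 4 (read()): arr=[6 5 _ _ _ _] head=2 tail=2 count=0
After op 5 (write(14)): arr=[6 5 14 _ _ _] head=2 tail=3 count=1
After op 6 (read()): arr=[6 5 14 _ _ _] head=3 tail=3 count=0
After op 7 (write(15)): arr=[6 5 14 15 _ _] head=3 tail=4 count=1
After op 8 (write(17)): arr=[6 5 14 15 17 _] head=3 tail=5 count=2
After op 9 (read()): arr=[6 5 14 15 17 _] head=4 tail=5 count=1
After op 10 (read()): arr=[6 5 14 15 17 _] head=5 tail=5 count=0
After op 11 (write(26)): arr=[6 5 14 15 17 26] head=5 tail=0 count=1
After op 12 (write(9)): arr=[9 5 14 15 17 26] head=5 tail=1 count=2
After op 13 (read()): arr=[9 5 14 15 17 26] head=0 tail=1 count=1
After op 14 (read()): arr=[9 5 14 15 17 26] head=1 tail=1 count=0

Answer: (empty)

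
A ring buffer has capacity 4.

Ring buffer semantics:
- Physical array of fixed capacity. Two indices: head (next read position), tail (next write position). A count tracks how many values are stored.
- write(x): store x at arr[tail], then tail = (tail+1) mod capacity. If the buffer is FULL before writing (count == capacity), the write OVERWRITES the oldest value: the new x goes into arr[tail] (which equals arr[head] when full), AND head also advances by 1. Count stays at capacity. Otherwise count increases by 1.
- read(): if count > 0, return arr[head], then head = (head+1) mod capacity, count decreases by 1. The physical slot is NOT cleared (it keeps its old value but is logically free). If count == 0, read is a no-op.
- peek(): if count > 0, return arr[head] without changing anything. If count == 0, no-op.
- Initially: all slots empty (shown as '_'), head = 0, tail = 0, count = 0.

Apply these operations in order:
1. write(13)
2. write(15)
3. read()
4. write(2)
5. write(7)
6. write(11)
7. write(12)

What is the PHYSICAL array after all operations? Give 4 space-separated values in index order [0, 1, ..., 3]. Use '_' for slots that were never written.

Answer: 11 12 2 7

Derivation:
After op 1 (write(13)): arr=[13 _ _ _] head=0 tail=1 count=1
After op 2 (write(15)): arr=[13 15 _ _] head=0 tail=2 count=2
After op 3 (read()): arr=[13 15 _ _] head=1 tail=2 count=1
After op 4 (write(2)): arr=[13 15 2 _] head=1 tail=3 count=2
After op 5 (write(7)): arr=[13 15 2 7] head=1 tail=0 count=3
After op 6 (write(11)): arr=[11 15 2 7] head=1 tail=1 count=4
After op 7 (write(12)): arr=[11 12 2 7] head=2 tail=2 count=4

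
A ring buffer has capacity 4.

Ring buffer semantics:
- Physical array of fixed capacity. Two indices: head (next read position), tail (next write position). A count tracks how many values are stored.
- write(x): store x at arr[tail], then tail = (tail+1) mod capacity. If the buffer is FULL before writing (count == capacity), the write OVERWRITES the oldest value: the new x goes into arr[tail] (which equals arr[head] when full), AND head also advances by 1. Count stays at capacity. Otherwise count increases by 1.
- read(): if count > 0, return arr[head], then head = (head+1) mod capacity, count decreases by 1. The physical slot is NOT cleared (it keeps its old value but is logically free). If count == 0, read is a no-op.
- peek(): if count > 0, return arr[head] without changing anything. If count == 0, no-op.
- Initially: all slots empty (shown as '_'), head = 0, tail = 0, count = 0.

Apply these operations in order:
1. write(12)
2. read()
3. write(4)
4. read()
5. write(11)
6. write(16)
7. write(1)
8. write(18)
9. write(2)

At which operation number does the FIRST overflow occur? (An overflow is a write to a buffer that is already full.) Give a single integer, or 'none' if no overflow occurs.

After op 1 (write(12)): arr=[12 _ _ _] head=0 tail=1 count=1
After op 2 (read()): arr=[12 _ _ _] head=1 tail=1 count=0
After op 3 (write(4)): arr=[12 4 _ _] head=1 tail=2 count=1
After op 4 (read()): arr=[12 4 _ _] head=2 tail=2 count=0
After op 5 (write(11)): arr=[12 4 11 _] head=2 tail=3 count=1
After op 6 (write(16)): arr=[12 4 11 16] head=2 tail=0 count=2
After op 7 (write(1)): arr=[1 4 11 16] head=2 tail=1 count=3
After op 8 (write(18)): arr=[1 18 11 16] head=2 tail=2 count=4
After op 9 (write(2)): arr=[1 18 2 16] head=3 tail=3 count=4

Answer: 9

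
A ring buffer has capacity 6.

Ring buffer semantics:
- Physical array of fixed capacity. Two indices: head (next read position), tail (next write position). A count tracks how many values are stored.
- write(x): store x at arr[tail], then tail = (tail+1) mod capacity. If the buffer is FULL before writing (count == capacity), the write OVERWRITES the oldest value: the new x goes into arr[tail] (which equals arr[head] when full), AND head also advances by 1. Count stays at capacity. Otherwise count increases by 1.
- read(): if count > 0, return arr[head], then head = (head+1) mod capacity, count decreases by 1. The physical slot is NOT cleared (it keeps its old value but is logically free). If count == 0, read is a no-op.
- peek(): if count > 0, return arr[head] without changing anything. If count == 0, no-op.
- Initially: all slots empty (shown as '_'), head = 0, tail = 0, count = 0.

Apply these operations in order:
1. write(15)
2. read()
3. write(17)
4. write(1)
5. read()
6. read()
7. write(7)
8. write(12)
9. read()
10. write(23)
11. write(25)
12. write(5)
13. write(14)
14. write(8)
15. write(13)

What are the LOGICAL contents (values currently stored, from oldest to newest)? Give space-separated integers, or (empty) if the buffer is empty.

Answer: 23 25 5 14 8 13

Derivation:
After op 1 (write(15)): arr=[15 _ _ _ _ _] head=0 tail=1 count=1
After op 2 (read()): arr=[15 _ _ _ _ _] head=1 tail=1 count=0
After op 3 (write(17)): arr=[15 17 _ _ _ _] head=1 tail=2 count=1
After op 4 (write(1)): arr=[15 17 1 _ _ _] head=1 tail=3 count=2
After op 5 (read()): arr=[15 17 1 _ _ _] head=2 tail=3 count=1
After op 6 (read()): arr=[15 17 1 _ _ _] head=3 tail=3 count=0
After op 7 (write(7)): arr=[15 17 1 7 _ _] head=3 tail=4 count=1
After op 8 (write(12)): arr=[15 17 1 7 12 _] head=3 tail=5 count=2
After op 9 (read()): arr=[15 17 1 7 12 _] head=4 tail=5 count=1
After op 10 (write(23)): arr=[15 17 1 7 12 23] head=4 tail=0 count=2
After op 11 (write(25)): arr=[25 17 1 7 12 23] head=4 tail=1 count=3
After op 12 (write(5)): arr=[25 5 1 7 12 23] head=4 tail=2 count=4
After op 13 (write(14)): arr=[25 5 14 7 12 23] head=4 tail=3 count=5
After op 14 (write(8)): arr=[25 5 14 8 12 23] head=4 tail=4 count=6
After op 15 (write(13)): arr=[25 5 14 8 13 23] head=5 tail=5 count=6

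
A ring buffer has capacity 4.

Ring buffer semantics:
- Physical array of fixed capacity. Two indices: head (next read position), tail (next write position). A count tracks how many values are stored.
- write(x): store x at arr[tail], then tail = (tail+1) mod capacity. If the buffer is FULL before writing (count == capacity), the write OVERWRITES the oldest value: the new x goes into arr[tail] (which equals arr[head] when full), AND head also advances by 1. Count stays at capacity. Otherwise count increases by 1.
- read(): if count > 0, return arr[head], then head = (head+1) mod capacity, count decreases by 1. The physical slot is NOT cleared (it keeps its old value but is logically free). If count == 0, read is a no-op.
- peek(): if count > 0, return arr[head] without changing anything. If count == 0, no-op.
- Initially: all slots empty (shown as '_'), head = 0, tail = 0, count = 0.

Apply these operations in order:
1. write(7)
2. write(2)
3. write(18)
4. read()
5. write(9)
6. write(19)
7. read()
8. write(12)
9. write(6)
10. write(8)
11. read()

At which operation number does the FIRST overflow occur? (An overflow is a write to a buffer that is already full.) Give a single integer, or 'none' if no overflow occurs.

After op 1 (write(7)): arr=[7 _ _ _] head=0 tail=1 count=1
After op 2 (write(2)): arr=[7 2 _ _] head=0 tail=2 count=2
After op 3 (write(18)): arr=[7 2 18 _] head=0 tail=3 count=3
After op 4 (read()): arr=[7 2 18 _] head=1 tail=3 count=2
After op 5 (write(9)): arr=[7 2 18 9] head=1 tail=0 count=3
After op 6 (write(19)): arr=[19 2 18 9] head=1 tail=1 count=4
After op 7 (read()): arr=[19 2 18 9] head=2 tail=1 count=3
After op 8 (write(12)): arr=[19 12 18 9] head=2 tail=2 count=4
After op 9 (write(6)): arr=[19 12 6 9] head=3 tail=3 count=4
After op 10 (write(8)): arr=[19 12 6 8] head=0 tail=0 count=4
After op 11 (read()): arr=[19 12 6 8] head=1 tail=0 count=3

Answer: 9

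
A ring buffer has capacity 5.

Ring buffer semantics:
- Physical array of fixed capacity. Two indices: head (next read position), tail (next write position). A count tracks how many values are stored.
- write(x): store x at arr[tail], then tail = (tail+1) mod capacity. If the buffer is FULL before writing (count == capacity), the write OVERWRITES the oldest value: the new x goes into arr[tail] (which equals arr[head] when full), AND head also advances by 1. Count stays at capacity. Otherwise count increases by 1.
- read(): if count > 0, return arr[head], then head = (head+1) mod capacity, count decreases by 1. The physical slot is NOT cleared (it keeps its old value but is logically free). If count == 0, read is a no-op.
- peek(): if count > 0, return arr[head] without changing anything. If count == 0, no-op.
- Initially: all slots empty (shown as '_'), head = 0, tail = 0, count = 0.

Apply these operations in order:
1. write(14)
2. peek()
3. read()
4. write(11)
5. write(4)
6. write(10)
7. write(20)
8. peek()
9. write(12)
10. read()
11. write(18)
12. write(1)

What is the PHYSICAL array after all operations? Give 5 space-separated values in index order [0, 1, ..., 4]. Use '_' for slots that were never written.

After op 1 (write(14)): arr=[14 _ _ _ _] head=0 tail=1 count=1
After op 2 (peek()): arr=[14 _ _ _ _] head=0 tail=1 count=1
After op 3 (read()): arr=[14 _ _ _ _] head=1 tail=1 count=0
After op 4 (write(11)): arr=[14 11 _ _ _] head=1 tail=2 count=1
After op 5 (write(4)): arr=[14 11 4 _ _] head=1 tail=3 count=2
After op 6 (write(10)): arr=[14 11 4 10 _] head=1 tail=4 count=3
After op 7 (write(20)): arr=[14 11 4 10 20] head=1 tail=0 count=4
After op 8 (peek()): arr=[14 11 4 10 20] head=1 tail=0 count=4
After op 9 (write(12)): arr=[12 11 4 10 20] head=1 tail=1 count=5
After op 10 (read()): arr=[12 11 4 10 20] head=2 tail=1 count=4
After op 11 (write(18)): arr=[12 18 4 10 20] head=2 tail=2 count=5
After op 12 (write(1)): arr=[12 18 1 10 20] head=3 tail=3 count=5

Answer: 12 18 1 10 20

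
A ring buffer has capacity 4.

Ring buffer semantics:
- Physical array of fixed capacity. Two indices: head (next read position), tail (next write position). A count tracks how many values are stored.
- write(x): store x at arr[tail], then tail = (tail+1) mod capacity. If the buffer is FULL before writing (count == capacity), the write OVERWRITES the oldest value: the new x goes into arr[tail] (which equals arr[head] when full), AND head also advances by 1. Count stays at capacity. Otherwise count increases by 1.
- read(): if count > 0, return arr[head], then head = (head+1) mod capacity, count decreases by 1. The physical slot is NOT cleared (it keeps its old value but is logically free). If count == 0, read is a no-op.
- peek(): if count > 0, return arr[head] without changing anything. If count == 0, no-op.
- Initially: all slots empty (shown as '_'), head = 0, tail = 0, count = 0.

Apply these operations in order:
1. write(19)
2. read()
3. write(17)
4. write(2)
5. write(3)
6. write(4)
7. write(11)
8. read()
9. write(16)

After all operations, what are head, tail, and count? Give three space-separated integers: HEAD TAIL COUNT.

Answer: 3 3 4

Derivation:
After op 1 (write(19)): arr=[19 _ _ _] head=0 tail=1 count=1
After op 2 (read()): arr=[19 _ _ _] head=1 tail=1 count=0
After op 3 (write(17)): arr=[19 17 _ _] head=1 tail=2 count=1
After op 4 (write(2)): arr=[19 17 2 _] head=1 tail=3 count=2
After op 5 (write(3)): arr=[19 17 2 3] head=1 tail=0 count=3
After op 6 (write(4)): arr=[4 17 2 3] head=1 tail=1 count=4
After op 7 (write(11)): arr=[4 11 2 3] head=2 tail=2 count=4
After op 8 (read()): arr=[4 11 2 3] head=3 tail=2 count=3
After op 9 (write(16)): arr=[4 11 16 3] head=3 tail=3 count=4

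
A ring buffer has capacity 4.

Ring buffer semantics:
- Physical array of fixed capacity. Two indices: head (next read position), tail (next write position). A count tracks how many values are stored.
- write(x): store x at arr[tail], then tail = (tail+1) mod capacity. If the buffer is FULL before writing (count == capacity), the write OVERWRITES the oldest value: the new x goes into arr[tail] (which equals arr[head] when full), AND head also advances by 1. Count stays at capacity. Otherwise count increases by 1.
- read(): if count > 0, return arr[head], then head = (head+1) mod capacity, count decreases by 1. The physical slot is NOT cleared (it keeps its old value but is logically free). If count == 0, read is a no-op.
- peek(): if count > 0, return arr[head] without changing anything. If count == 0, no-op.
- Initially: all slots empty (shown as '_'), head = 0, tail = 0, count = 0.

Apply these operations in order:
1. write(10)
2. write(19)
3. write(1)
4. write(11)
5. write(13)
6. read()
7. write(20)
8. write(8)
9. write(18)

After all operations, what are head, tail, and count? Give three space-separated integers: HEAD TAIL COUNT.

After op 1 (write(10)): arr=[10 _ _ _] head=0 tail=1 count=1
After op 2 (write(19)): arr=[10 19 _ _] head=0 tail=2 count=2
After op 3 (write(1)): arr=[10 19 1 _] head=0 tail=3 count=3
After op 4 (write(11)): arr=[10 19 1 11] head=0 tail=0 count=4
After op 5 (write(13)): arr=[13 19 1 11] head=1 tail=1 count=4
After op 6 (read()): arr=[13 19 1 11] head=2 tail=1 count=3
After op 7 (write(20)): arr=[13 20 1 11] head=2 tail=2 count=4
After op 8 (write(8)): arr=[13 20 8 11] head=3 tail=3 count=4
After op 9 (write(18)): arr=[13 20 8 18] head=0 tail=0 count=4

Answer: 0 0 4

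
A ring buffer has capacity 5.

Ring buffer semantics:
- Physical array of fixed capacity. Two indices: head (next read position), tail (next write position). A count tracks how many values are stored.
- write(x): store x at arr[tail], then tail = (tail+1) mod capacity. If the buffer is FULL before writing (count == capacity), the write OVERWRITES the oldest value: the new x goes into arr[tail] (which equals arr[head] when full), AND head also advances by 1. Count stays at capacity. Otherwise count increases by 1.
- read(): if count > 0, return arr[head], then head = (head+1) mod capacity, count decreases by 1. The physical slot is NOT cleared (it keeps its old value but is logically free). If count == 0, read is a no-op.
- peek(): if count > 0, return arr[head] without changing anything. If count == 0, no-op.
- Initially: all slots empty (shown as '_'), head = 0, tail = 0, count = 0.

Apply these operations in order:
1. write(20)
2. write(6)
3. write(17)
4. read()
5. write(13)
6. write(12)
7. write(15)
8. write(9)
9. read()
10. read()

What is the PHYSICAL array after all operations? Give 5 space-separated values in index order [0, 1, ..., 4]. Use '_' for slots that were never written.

After op 1 (write(20)): arr=[20 _ _ _ _] head=0 tail=1 count=1
After op 2 (write(6)): arr=[20 6 _ _ _] head=0 tail=2 count=2
After op 3 (write(17)): arr=[20 6 17 _ _] head=0 tail=3 count=3
After op 4 (read()): arr=[20 6 17 _ _] head=1 tail=3 count=2
After op 5 (write(13)): arr=[20 6 17 13 _] head=1 tail=4 count=3
After op 6 (write(12)): arr=[20 6 17 13 12] head=1 tail=0 count=4
After op 7 (write(15)): arr=[15 6 17 13 12] head=1 tail=1 count=5
After op 8 (write(9)): arr=[15 9 17 13 12] head=2 tail=2 count=5
After op 9 (read()): arr=[15 9 17 13 12] head=3 tail=2 count=4
After op 10 (read()): arr=[15 9 17 13 12] head=4 tail=2 count=3

Answer: 15 9 17 13 12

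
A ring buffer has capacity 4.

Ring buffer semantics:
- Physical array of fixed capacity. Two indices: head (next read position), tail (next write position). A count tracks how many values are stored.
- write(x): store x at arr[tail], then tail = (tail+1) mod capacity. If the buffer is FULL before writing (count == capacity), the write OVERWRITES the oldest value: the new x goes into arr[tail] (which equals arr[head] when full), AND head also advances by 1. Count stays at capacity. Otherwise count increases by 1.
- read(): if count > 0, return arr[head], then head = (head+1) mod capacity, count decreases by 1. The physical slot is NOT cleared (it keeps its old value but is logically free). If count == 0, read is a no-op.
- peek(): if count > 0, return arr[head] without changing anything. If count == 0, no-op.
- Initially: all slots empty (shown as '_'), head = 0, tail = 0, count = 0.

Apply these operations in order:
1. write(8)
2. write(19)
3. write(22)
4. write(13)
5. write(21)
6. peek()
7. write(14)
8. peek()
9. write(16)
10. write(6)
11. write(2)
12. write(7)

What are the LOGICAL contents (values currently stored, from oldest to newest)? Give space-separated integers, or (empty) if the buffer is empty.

Answer: 16 6 2 7

Derivation:
After op 1 (write(8)): arr=[8 _ _ _] head=0 tail=1 count=1
After op 2 (write(19)): arr=[8 19 _ _] head=0 tail=2 count=2
After op 3 (write(22)): arr=[8 19 22 _] head=0 tail=3 count=3
After op 4 (write(13)): arr=[8 19 22 13] head=0 tail=0 count=4
After op 5 (write(21)): arr=[21 19 22 13] head=1 tail=1 count=4
After op 6 (peek()): arr=[21 19 22 13] head=1 tail=1 count=4
After op 7 (write(14)): arr=[21 14 22 13] head=2 tail=2 count=4
After op 8 (peek()): arr=[21 14 22 13] head=2 tail=2 count=4
After op 9 (write(16)): arr=[21 14 16 13] head=3 tail=3 count=4
After op 10 (write(6)): arr=[21 14 16 6] head=0 tail=0 count=4
After op 11 (write(2)): arr=[2 14 16 6] head=1 tail=1 count=4
After op 12 (write(7)): arr=[2 7 16 6] head=2 tail=2 count=4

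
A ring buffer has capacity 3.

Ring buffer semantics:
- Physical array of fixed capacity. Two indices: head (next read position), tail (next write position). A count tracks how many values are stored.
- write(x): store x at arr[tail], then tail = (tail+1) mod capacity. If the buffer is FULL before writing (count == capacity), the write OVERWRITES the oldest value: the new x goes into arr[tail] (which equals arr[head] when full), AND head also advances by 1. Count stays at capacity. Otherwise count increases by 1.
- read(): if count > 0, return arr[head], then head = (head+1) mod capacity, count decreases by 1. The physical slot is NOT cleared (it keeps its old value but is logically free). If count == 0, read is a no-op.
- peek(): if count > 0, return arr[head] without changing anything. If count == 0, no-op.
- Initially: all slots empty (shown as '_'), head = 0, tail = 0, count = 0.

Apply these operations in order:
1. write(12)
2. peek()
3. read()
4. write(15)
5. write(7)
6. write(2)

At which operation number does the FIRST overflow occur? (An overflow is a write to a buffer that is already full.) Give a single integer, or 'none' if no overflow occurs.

After op 1 (write(12)): arr=[12 _ _] head=0 tail=1 count=1
After op 2 (peek()): arr=[12 _ _] head=0 tail=1 count=1
After op 3 (read()): arr=[12 _ _] head=1 tail=1 count=0
After op 4 (write(15)): arr=[12 15 _] head=1 tail=2 count=1
After op 5 (write(7)): arr=[12 15 7] head=1 tail=0 count=2
After op 6 (write(2)): arr=[2 15 7] head=1 tail=1 count=3

Answer: none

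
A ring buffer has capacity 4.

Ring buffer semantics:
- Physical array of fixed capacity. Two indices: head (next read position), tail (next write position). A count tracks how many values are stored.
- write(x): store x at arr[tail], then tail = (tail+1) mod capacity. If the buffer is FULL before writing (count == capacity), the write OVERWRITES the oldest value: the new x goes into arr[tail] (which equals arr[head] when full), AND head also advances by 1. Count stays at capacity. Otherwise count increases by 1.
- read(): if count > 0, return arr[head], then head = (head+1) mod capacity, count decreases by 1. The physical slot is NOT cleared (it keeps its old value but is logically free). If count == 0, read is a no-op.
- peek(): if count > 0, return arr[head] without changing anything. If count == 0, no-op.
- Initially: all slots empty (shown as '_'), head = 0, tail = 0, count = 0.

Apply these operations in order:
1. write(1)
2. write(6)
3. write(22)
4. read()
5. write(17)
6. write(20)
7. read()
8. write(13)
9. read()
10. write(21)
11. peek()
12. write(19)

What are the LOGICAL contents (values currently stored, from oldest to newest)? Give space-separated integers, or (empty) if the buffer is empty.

After op 1 (write(1)): arr=[1 _ _ _] head=0 tail=1 count=1
After op 2 (write(6)): arr=[1 6 _ _] head=0 tail=2 count=2
After op 3 (write(22)): arr=[1 6 22 _] head=0 tail=3 count=3
After op 4 (read()): arr=[1 6 22 _] head=1 tail=3 count=2
After op 5 (write(17)): arr=[1 6 22 17] head=1 tail=0 count=3
After op 6 (write(20)): arr=[20 6 22 17] head=1 tail=1 count=4
After op 7 (read()): arr=[20 6 22 17] head=2 tail=1 count=3
After op 8 (write(13)): arr=[20 13 22 17] head=2 tail=2 count=4
After op 9 (read()): arr=[20 13 22 17] head=3 tail=2 count=3
After op 10 (write(21)): arr=[20 13 21 17] head=3 tail=3 count=4
After op 11 (peek()): arr=[20 13 21 17] head=3 tail=3 count=4
After op 12 (write(19)): arr=[20 13 21 19] head=0 tail=0 count=4

Answer: 20 13 21 19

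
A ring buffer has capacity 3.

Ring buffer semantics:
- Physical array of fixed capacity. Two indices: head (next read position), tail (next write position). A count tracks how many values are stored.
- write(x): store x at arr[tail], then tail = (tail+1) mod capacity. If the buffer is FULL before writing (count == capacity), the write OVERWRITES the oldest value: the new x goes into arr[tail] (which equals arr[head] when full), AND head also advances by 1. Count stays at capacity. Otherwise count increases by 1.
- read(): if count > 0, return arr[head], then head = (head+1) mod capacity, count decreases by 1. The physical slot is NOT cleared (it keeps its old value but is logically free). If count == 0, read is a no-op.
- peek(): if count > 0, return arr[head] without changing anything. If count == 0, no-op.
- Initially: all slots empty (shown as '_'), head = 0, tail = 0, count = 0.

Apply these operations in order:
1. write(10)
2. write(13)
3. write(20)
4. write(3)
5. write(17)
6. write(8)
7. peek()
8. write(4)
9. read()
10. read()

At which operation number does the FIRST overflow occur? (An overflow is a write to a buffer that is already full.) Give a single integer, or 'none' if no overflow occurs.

Answer: 4

Derivation:
After op 1 (write(10)): arr=[10 _ _] head=0 tail=1 count=1
After op 2 (write(13)): arr=[10 13 _] head=0 tail=2 count=2
After op 3 (write(20)): arr=[10 13 20] head=0 tail=0 count=3
After op 4 (write(3)): arr=[3 13 20] head=1 tail=1 count=3
After op 5 (write(17)): arr=[3 17 20] head=2 tail=2 count=3
After op 6 (write(8)): arr=[3 17 8] head=0 tail=0 count=3
After op 7 (peek()): arr=[3 17 8] head=0 tail=0 count=3
After op 8 (write(4)): arr=[4 17 8] head=1 tail=1 count=3
After op 9 (read()): arr=[4 17 8] head=2 tail=1 count=2
After op 10 (read()): arr=[4 17 8] head=0 tail=1 count=1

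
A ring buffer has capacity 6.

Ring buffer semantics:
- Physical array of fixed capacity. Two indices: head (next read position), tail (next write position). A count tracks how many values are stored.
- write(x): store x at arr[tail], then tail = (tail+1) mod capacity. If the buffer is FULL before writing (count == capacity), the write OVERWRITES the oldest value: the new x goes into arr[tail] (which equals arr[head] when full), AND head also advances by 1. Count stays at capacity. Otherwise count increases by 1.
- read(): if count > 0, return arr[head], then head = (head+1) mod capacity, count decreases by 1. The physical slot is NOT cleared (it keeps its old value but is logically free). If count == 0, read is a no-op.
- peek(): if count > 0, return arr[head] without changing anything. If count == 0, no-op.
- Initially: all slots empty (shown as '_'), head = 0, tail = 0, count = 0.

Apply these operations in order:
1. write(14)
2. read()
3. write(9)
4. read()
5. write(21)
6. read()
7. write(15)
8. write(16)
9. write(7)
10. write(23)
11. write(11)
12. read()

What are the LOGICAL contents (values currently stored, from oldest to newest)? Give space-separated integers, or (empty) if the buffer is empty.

Answer: 16 7 23 11

Derivation:
After op 1 (write(14)): arr=[14 _ _ _ _ _] head=0 tail=1 count=1
After op 2 (read()): arr=[14 _ _ _ _ _] head=1 tail=1 count=0
After op 3 (write(9)): arr=[14 9 _ _ _ _] head=1 tail=2 count=1
After op 4 (read()): arr=[14 9 _ _ _ _] head=2 tail=2 count=0
After op 5 (write(21)): arr=[14 9 21 _ _ _] head=2 tail=3 count=1
After op 6 (read()): arr=[14 9 21 _ _ _] head=3 tail=3 count=0
After op 7 (write(15)): arr=[14 9 21 15 _ _] head=3 tail=4 count=1
After op 8 (write(16)): arr=[14 9 21 15 16 _] head=3 tail=5 count=2
After op 9 (write(7)): arr=[14 9 21 15 16 7] head=3 tail=0 count=3
After op 10 (write(23)): arr=[23 9 21 15 16 7] head=3 tail=1 count=4
After op 11 (write(11)): arr=[23 11 21 15 16 7] head=3 tail=2 count=5
After op 12 (read()): arr=[23 11 21 15 16 7] head=4 tail=2 count=4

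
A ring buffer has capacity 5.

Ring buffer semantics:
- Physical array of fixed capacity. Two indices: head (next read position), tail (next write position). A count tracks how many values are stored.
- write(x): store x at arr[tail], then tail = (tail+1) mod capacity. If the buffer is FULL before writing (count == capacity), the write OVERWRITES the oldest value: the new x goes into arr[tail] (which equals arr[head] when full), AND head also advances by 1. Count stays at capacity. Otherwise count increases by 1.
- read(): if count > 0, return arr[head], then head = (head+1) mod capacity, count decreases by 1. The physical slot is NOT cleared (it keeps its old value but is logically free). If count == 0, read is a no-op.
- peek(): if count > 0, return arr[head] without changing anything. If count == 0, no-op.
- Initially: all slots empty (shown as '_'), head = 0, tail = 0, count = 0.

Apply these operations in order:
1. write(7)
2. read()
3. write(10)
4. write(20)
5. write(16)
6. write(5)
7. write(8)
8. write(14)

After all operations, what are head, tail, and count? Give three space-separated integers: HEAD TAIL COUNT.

Answer: 2 2 5

Derivation:
After op 1 (write(7)): arr=[7 _ _ _ _] head=0 tail=1 count=1
After op 2 (read()): arr=[7 _ _ _ _] head=1 tail=1 count=0
After op 3 (write(10)): arr=[7 10 _ _ _] head=1 tail=2 count=1
After op 4 (write(20)): arr=[7 10 20 _ _] head=1 tail=3 count=2
After op 5 (write(16)): arr=[7 10 20 16 _] head=1 tail=4 count=3
After op 6 (write(5)): arr=[7 10 20 16 5] head=1 tail=0 count=4
After op 7 (write(8)): arr=[8 10 20 16 5] head=1 tail=1 count=5
After op 8 (write(14)): arr=[8 14 20 16 5] head=2 tail=2 count=5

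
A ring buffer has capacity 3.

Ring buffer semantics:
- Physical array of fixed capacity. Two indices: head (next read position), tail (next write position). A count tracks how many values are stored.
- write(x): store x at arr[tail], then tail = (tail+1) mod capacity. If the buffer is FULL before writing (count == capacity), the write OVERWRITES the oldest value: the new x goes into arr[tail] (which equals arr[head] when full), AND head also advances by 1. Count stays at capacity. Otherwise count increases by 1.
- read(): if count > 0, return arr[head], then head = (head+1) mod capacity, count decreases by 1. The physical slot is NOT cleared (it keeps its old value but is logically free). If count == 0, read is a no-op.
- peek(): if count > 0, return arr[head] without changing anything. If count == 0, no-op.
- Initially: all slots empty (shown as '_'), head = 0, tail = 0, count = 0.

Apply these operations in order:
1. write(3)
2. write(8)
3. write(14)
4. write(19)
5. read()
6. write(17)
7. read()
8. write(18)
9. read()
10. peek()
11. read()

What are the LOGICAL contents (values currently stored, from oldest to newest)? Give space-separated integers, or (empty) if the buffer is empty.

After op 1 (write(3)): arr=[3 _ _] head=0 tail=1 count=1
After op 2 (write(8)): arr=[3 8 _] head=0 tail=2 count=2
After op 3 (write(14)): arr=[3 8 14] head=0 tail=0 count=3
After op 4 (write(19)): arr=[19 8 14] head=1 tail=1 count=3
After op 5 (read()): arr=[19 8 14] head=2 tail=1 count=2
After op 6 (write(17)): arr=[19 17 14] head=2 tail=2 count=3
After op 7 (read()): arr=[19 17 14] head=0 tail=2 count=2
After op 8 (write(18)): arr=[19 17 18] head=0 tail=0 count=3
After op 9 (read()): arr=[19 17 18] head=1 tail=0 count=2
After op 10 (peek()): arr=[19 17 18] head=1 tail=0 count=2
After op 11 (read()): arr=[19 17 18] head=2 tail=0 count=1

Answer: 18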